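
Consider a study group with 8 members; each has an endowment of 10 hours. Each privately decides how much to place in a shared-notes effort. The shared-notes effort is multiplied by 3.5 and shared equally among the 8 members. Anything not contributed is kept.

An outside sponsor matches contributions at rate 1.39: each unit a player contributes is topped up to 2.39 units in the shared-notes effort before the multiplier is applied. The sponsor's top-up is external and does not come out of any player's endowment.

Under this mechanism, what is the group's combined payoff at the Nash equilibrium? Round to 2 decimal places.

The effective private return per unit is now 3.5 × 2.39 / 8 = 1.0456 > 1, so every player's dominant strategy flips to full contribution.
At the Nash equilibrium everyone contributes 10. Group total payoff = 3.5 × 2.39 × 80 = 669.20.

669.20 hours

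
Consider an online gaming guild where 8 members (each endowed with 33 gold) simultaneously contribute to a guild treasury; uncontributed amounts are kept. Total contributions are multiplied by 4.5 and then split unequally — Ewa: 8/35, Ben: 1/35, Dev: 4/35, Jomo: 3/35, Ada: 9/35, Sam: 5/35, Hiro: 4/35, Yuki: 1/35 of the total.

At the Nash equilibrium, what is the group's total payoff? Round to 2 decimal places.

495.00 gold

A player with share s gets back 4.5·s per unit contributed, so full contribution is dominant for anyone with s > 1/4.5 = 0.2222 and zero contribution is dominant for anyone below.
The shares above 0.2222 belong to Ewa and Ada, contributing 33 each; the remaining 6 contribute 0. Total contributed: 66.
The guild treasury pays out 4.5 × 66 = 297.00 in total (split across the unequal shares, but the aggregate is all that matters for the group sum).
The 6 free-riders keep 33 each, adding 198. Group total = 198 + 297.00 = 495.00.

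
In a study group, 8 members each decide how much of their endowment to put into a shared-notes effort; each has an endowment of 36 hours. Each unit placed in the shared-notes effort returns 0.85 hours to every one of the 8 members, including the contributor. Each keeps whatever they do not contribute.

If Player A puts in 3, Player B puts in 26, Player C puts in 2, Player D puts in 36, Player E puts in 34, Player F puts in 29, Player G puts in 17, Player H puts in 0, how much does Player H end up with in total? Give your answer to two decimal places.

Total contributed: 3 + 26 + 2 + 36 + 34 + 29 + 17 + 0 = 147.
Each receives 0.85 × 147 = 124.95 from the shared-notes effort.
Player H keeps 36 − 0 = 36, so Player H's payoff is 36 + 124.95 = 160.95.

160.95 hours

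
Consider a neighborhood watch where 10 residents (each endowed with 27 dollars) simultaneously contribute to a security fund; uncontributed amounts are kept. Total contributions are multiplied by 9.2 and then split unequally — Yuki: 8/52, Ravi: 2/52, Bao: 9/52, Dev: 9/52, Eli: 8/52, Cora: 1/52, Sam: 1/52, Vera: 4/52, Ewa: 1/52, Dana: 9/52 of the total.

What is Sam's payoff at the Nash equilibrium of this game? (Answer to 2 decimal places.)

Each unit j contributes comes back to j as 9.2 × (j's share), so j prefers to contribute only if that share exceeds 1/9.2 = 0.1087; otherwise keeping the unit dominates.
Yuki, Bao, Dev, Eli and Dana are above the threshold, contributing 27 each; the remaining 5 contribute 0. Total contributed: 135.
Sam keeps 27 and receives 9.2 × 135 × 1/52 = 23.88 from the security fund, for a payoff of 50.88.

50.88 dollars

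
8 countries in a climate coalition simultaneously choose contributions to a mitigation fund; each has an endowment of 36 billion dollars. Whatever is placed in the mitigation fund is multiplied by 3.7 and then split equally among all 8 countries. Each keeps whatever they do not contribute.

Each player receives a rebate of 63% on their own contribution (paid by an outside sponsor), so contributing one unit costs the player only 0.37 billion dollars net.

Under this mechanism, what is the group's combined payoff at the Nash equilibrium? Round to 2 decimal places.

1247.04 billion dollars

Under the mechanism each unit contributed yields (3.7/8) / 0.37 = 1.2500 back to its contributor per unit of net cost, which exceeds 1, making full contribution the dominant choice for everyone.
At the Nash equilibrium everyone contributes 36. Group total payoff = 8 × (36 × 0.63 + 3.7 × 36) = 1247.04.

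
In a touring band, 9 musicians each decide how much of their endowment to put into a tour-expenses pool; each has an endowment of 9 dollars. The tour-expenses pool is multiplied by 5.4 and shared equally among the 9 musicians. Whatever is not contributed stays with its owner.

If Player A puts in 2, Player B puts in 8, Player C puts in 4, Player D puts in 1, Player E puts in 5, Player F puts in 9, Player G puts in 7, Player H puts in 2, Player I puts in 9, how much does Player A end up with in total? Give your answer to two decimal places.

Total contributed: 2 + 8 + 4 + 1 + 5 + 9 + 7 + 2 + 9 = 47.
Each receives 5.4 × 47 / 9 = 28.20 from the tour-expenses pool.
Player A keeps 9 − 2 = 7, so Player A's payoff is 7 + 28.20 = 35.20.

35.20 dollars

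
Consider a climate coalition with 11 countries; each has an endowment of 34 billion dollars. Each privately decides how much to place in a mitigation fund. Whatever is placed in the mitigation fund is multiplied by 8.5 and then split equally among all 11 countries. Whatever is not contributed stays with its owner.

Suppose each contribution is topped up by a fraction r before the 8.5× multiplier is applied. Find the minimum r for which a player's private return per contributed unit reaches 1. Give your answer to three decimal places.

0.294

With matching at rate r, one contributed unit becomes (1 + r) in the mitigation fund and returns 8.5 × (1 + r) / 11 to the contributor.
Setting this equal to 1: 1 + r = 11/8.5 = 1.2941.
So the minimum matching rate is r = 1.2941 − 1 = 0.294.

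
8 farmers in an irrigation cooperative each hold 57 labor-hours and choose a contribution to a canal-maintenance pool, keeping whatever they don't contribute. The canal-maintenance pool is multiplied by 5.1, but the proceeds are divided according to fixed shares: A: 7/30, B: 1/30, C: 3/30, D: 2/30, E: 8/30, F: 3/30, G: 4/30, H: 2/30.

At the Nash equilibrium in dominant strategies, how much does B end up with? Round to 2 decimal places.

76.38 labor-hours

Player j's private return per contributed unit is 5.1 × (j's share). Contributing is weakly dominant for j when that share is at least 1/5.1 = 0.1961, and contributing 0 is dominant otherwise.
A and E clear that bar, contributing 57 each; the remaining 6 contribute 0. Total contributed: 114.
B keeps 57 and receives 5.1 × 114 × 1/30 = 19.38 from the canal-maintenance pool, for a payoff of 76.38.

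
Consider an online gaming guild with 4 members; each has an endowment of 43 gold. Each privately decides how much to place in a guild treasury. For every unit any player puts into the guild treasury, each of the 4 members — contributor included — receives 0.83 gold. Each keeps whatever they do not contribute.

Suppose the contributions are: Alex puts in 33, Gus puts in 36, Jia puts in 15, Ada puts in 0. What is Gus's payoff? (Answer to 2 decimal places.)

76.72 gold

Total contributed: 33 + 36 + 15 + 0 = 84.
Each receives 0.83 × 84 = 69.72 from the guild treasury.
Gus keeps 43 − 36 = 7, so Gus's payoff is 7 + 69.72 = 76.72.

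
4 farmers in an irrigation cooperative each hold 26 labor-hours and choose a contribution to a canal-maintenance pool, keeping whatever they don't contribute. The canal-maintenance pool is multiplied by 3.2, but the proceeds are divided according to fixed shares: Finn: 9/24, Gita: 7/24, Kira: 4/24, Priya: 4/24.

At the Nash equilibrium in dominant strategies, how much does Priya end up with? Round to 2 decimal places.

A player with share s gets back 3.2·s per unit contributed, so full contribution is dominant for anyone with s > 1/3.2 = 0.3125 and zero contribution is dominant for anyone below.
Finn alone (share 9/24) is above the threshold, contributing 26; the remaining 3 contribute 0. Total contributed: 26.
Priya keeps 26 and receives 3.2 × 26 × 4/24 = 13.87 from the canal-maintenance pool, for a payoff of 39.87.

39.87 labor-hours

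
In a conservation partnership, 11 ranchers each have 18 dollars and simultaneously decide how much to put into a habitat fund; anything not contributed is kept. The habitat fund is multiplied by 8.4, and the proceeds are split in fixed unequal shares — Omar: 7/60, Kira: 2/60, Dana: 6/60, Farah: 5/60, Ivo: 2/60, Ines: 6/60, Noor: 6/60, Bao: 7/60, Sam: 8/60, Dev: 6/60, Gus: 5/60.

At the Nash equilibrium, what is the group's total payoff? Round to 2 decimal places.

A player with share s gets back 8.4·s per unit contributed, so full contribution is dominant for anyone with s > 1/8.4 = 0.1190 and zero contribution is dominant for anyone below.
The only share above 0.1190 is Sam's 8/60, contributing 18; the remaining 10 contribute 0. Total contributed: 18.
The habitat fund pays out 8.4 × 18 = 151.20 in total (split across the unequal shares, but the aggregate is all that matters for the group sum).
The 10 free-riders keep 18 each, adding 180. Group total = 180 + 151.20 = 331.20.

331.20 dollars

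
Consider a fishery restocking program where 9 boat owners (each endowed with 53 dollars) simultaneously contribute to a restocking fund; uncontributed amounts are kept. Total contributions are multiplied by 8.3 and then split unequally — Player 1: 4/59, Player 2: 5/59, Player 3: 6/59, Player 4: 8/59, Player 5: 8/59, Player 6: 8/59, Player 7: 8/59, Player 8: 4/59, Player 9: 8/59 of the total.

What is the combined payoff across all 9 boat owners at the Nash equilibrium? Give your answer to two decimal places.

A player with share s gets back 8.3·s per unit contributed, so full contribution is dominant for anyone with s > 1/8.3 = 0.1205 and zero contribution is dominant for anyone below.
Player 4, Player 5, Player 6, Player 7 and Player 9 clear that bar, contributing 53 each; the remaining 4 contribute 0. Total contributed: 265.
The restocking fund pays out 8.3 × 265 = 2199.50 in total (split across the unequal shares, but the aggregate is all that matters for the group sum).
The 4 free-riders keep 53 each, adding 212. Group total = 212 + 2199.50 = 2411.50.

2411.50 dollars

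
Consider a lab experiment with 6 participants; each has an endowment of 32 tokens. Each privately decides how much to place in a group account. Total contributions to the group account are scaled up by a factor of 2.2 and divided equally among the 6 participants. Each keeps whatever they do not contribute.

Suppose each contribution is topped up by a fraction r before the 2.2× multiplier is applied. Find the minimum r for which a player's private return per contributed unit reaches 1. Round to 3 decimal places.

1.727

With matching at rate r, one contributed unit becomes (1 + r) in the group account and returns 2.2 × (1 + r) / 6 to the contributor.
Setting this equal to 1: 1 + r = 6/2.2 = 2.7273.
So the minimum matching rate is r = 2.7273 − 1 = 1.727.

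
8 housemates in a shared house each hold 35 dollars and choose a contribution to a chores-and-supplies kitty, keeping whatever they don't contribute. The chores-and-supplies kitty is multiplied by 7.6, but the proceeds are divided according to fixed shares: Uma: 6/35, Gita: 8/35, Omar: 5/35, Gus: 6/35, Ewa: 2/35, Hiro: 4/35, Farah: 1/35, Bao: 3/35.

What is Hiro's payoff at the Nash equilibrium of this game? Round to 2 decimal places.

156.60 dollars

Player j's private return per contributed unit is 7.6 × (j's share). Contributing is weakly dominant for j when that share is at least 1/7.6 = 0.1316, and contributing 0 is dominant otherwise.
Uma, Gita, Omar and Gus clear that bar, contributing 35 each; the remaining 4 contribute 0. Total contributed: 140.
Hiro keeps 35 and receives 7.6 × 140 × 4/35 = 121.60 from the chores-and-supplies kitty, for a payoff of 156.60.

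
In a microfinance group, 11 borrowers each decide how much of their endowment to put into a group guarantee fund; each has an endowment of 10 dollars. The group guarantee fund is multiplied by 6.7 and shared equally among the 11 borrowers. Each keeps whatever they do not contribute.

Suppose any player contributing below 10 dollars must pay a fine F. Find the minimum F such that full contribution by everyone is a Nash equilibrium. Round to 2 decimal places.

Given the others contribute fully, the best deviation is to contribute 0 (any partial contribution still incurs the fine and gives up units whose private return 0.6091 is below 1).
Deviating from 10 to 0 saves 10 dollars but forfeits the deviator's share of the drop in the group guarantee fund: 6.7/11 × 10 = 6.09.
So the deviation gain is 10 − 6.09 = 3.91, and the fine must be at least 3.91 dollars to wipe it out.

3.91 dollars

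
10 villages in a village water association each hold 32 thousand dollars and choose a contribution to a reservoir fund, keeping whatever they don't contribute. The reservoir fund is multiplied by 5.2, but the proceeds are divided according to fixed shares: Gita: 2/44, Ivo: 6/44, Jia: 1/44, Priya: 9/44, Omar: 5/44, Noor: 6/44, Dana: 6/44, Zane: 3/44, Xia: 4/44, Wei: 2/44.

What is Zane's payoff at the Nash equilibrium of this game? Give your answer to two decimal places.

43.35 thousand dollars

A player with share s gets back 5.2·s per unit contributed, so full contribution is dominant for anyone with s > 1/5.2 = 0.1923 and zero contribution is dominant for anyone below.
The only share above 0.1923 is Priya's 9/44, contributing 32; the remaining 9 contribute 0. Total contributed: 32.
Zane keeps 32 and receives 5.2 × 32 × 3/44 = 11.35 from the reservoir fund, for a payoff of 43.35.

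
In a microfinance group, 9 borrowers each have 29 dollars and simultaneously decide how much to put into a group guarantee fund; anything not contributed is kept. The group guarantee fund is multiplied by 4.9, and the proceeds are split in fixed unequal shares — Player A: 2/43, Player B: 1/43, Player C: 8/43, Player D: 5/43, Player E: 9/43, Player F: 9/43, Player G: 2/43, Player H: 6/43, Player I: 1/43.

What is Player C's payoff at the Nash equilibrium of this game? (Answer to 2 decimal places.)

Player j's private return per contributed unit is 4.9 × (j's share). Contributing is weakly dominant for j when that share is at least 1/4.9 = 0.2041, and contributing 0 is dominant otherwise.
The shares above 0.2041 belong to Player E and Player F, contributing 29 each; the remaining 7 contribute 0. Total contributed: 58.
Player C keeps 29 and receives 4.9 × 58 × 8/43 = 52.87 from the group guarantee fund, for a payoff of 81.87.

81.87 dollars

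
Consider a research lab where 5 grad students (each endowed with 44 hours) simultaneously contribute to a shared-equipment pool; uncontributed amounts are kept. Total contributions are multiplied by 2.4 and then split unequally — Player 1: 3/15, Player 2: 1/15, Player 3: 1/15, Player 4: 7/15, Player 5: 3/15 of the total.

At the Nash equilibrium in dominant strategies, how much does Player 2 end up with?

For player j, contributing a unit is worthwhile iff 2.4 × (j's share) ≥ 1, i.e. iff j's share is at least 0.4167.
Player 4 alone (share 7/15) is above the threshold, contributing 44; the remaining 4 contribute 0. Total contributed: 44.
Player 2 keeps 44 and receives 2.4 × 44 × 1/15 = 7.04 from the shared-equipment pool, for a payoff of 51.04.

51.04 hours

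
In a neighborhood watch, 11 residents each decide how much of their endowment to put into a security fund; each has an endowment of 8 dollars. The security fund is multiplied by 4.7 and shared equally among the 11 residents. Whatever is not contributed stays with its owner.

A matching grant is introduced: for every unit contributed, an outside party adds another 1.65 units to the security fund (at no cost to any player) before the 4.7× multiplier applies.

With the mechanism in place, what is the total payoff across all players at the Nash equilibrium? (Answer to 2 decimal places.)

Under the mechanism each unit contributed yields 4.7 × 2.65 / 11 = 1.1323 back to its contributor per unit of net cost, which exceeds 1, making full contribution the dominant choice for everyone.
At the Nash equilibrium everyone contributes 8. Group total payoff = 4.7 × 2.65 × 88 = 1096.04.

1096.04 dollars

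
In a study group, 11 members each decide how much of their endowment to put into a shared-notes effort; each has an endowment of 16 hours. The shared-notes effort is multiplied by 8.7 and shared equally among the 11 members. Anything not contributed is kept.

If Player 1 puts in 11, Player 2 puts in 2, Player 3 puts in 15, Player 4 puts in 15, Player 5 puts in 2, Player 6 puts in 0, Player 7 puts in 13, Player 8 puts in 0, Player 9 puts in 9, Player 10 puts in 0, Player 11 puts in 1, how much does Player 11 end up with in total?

68.78 hours

Total contributed: 11 + 2 + 15 + 15 + 2 + 0 + 13 + 0 + 9 + 0 + 1 = 68.
Each receives 8.7 × 68 / 11 = 53.78 from the shared-notes effort.
Player 11 keeps 16 − 1 = 15, so Player 11's payoff is 15 + 53.78 = 68.78.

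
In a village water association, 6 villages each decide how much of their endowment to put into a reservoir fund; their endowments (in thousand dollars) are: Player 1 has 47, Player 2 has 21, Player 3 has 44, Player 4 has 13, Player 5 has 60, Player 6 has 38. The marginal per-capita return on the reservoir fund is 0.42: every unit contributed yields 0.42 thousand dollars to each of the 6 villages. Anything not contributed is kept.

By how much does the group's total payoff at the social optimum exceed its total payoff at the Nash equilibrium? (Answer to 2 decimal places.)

The private return per contributed unit is 0.42 < 1 for everyone, so the Nash equilibrium is zero contribution and the group total is Σ E_j = 47 + 21 + 44 + 13 + 60 + 38 = 223.
Each contributed unit returns 2.520 to the group, so the social optimum is full contribution by everyone: group total = 2.520 × 223 = 561.96.
Efficiency loss = (2.520 − 1) × 223 = 338.96.

338.96 thousand dollars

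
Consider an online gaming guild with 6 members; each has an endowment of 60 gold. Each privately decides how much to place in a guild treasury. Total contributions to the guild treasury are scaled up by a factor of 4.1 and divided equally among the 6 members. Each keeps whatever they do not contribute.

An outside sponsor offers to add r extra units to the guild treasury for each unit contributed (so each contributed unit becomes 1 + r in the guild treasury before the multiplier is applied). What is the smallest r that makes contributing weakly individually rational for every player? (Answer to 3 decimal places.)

0.463

With matching at rate r, one contributed unit becomes (1 + r) in the guild treasury and returns 4.1 × (1 + r) / 6 to the contributor.
Setting this equal to 1: 1 + r = 6/4.1 = 1.4634.
So the minimum matching rate is r = 1.4634 − 1 = 0.463.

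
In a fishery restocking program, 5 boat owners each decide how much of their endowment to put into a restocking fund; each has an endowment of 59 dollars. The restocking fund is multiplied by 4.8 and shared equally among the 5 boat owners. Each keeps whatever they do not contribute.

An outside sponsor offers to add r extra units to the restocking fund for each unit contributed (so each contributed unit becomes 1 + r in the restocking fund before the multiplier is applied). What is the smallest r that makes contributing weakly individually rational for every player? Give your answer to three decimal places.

With matching at rate r, one contributed unit becomes (1 + r) in the restocking fund and returns 4.8 × (1 + r) / 5 to the contributor.
Setting this equal to 1: 1 + r = 5/4.8 = 1.0417.
So the minimum matching rate is r = 1.0417 − 1 = 0.042.

0.042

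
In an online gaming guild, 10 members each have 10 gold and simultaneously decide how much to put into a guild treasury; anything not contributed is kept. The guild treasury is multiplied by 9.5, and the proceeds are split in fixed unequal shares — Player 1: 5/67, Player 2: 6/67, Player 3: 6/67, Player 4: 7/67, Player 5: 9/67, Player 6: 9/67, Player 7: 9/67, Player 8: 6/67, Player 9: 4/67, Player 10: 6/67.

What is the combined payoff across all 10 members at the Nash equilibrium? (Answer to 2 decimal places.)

355.00 gold

For player j, contributing a unit is worthwhile iff 9.5 × (j's share) ≥ 1, i.e. iff j's share is at least 0.1053.
Player 5, Player 6 and Player 7 clear that bar, contributing 10 each; the remaining 7 contribute 0. Total contributed: 30.
The guild treasury pays out 9.5 × 30 = 285.00 in total (split across the unequal shares, but the aggregate is all that matters for the group sum).
The 7 free-riders keep 10 each, adding 70. Group total = 70 + 285.00 = 355.00.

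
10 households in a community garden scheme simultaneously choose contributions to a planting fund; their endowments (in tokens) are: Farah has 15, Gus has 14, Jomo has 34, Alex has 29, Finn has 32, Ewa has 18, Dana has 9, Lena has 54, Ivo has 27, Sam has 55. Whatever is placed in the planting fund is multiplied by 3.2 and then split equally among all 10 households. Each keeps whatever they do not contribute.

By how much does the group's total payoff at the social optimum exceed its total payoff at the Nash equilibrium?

The private return per contributed unit is 3.2/10 = 0.3200 < 1 for every player regardless of endowment, so the Nash equilibrium is zero contribution and the group total is Σ E_j = 15 + 14 + 34 + 29 + 32 + 18 + 9 + 54 + 27 + 55 = 287.
Each contributed unit returns 3.200 to the group, so the social optimum is full contribution by everyone: group total = 3.200 × 287 = 918.40.
Efficiency loss = (3.200 − 1) × 287 = 631.40.

631.40 tokens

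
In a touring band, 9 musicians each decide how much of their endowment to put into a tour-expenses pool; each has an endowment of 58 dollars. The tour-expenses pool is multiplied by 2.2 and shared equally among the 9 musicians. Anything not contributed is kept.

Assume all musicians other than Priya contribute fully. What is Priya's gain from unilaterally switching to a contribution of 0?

43.82 dollars

Switching from a contribution of 58 to 0 lets Priya keep an extra 58 dollars, but lowers the tour-expenses pool by 58, which costs Priya their own share of that drop: 2.2/9 × 58 = 14.18.
Net gain = 58 − 14.18 = 43.82. The private return per contributed unit (0.2444) is below 1, so free-riding is indeed the best response regardless of what the others do.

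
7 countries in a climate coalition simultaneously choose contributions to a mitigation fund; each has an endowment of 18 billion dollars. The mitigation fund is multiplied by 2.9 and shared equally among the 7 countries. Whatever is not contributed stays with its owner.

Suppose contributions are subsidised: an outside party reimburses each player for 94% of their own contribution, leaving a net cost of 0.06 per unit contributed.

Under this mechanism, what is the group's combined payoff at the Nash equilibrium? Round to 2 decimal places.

483.84 billion dollars

The effective private return per unit is now (2.9/7) / 0.06 = 6.9048 > 1, so every player's dominant strategy flips to full contribution.
So the Nash equilibrium is full contribution by all 7; the group earns 7 × (18 × 0.94 + 2.9 × 18) = 483.84.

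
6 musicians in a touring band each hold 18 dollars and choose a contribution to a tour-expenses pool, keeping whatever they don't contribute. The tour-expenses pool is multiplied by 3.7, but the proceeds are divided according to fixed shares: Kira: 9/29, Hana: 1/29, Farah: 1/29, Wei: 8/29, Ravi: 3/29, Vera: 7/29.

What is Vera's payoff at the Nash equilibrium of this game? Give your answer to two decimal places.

50.15 dollars

Player j's private return per contributed unit is 3.7 × (j's share). Contributing is weakly dominant for j when that share is at least 1/3.7 = 0.2703, and contributing 0 is dominant otherwise.
Kira and Wei are above the threshold, contributing 18 each; the remaining 4 contribute 0. Total contributed: 36.
Vera keeps 18 and receives 3.7 × 36 × 7/29 = 32.15 from the tour-expenses pool, for a payoff of 50.15.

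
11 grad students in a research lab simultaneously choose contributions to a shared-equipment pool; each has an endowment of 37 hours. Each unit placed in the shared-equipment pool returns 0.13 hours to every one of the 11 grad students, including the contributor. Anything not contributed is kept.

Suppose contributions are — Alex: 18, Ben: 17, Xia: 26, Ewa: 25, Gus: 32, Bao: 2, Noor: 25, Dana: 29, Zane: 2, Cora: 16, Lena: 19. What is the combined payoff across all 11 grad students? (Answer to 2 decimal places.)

Total contributed: 18 + 17 + 26 + 25 + 32 + 2 + 25 + 29 + 2 + 16 + 19 = 211; total kept: 11 × 37 − 211 = 196.
The shared-equipment pool pays out 0.13 × 11 × 211 = 301.73 in aggregate.
Group total = 196 + 301.73 = 497.73.

497.73 hours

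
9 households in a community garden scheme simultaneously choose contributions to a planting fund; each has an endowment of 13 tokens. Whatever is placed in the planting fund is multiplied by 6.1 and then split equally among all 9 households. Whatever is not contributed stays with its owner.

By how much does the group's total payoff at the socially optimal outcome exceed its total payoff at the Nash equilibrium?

Each contributed unit returns 6.1/9 = 0.6778 to its contributor — below 1 — so contributing 0 is dominant for every player. At the Nash equilibrium everyone keeps their 13, and the group total is 9 × 13 = 117.
Each contributed unit returns 6.100 to the group as a whole (0.6778 to each of 9 players), which exceeds 1, so the social optimum is full contribution: group total = 6.100 × 117 = 713.70.
Efficiency loss = 713.70 − 117 = 596.70.

596.70 tokens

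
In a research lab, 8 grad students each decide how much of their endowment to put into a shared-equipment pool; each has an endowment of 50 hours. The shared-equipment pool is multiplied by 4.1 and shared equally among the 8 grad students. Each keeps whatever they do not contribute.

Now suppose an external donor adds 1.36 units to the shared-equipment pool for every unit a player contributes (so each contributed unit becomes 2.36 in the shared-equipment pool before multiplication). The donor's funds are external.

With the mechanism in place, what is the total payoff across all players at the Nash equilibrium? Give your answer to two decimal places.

With the mechanism, a contributed unit returns 4.1 × 2.36 / 8 = 1.2095 per unit of net cost to the contributor — now above 1 — so contributing fully is weakly dominant for every player.
So the Nash equilibrium is full contribution by all 8; the group earns 4.1 × 2.36 × 400 = 3870.40.

3870.40 hours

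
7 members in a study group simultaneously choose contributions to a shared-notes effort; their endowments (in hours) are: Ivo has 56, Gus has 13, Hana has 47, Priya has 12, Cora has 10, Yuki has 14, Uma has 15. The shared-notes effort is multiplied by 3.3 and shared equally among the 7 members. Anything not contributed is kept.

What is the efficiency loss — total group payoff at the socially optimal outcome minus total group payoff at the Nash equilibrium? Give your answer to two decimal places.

The private return per contributed unit is 3.3/7 = 0.4714 < 1 for every player regardless of endowment, so the Nash equilibrium is zero contribution and the group total is Σ E_j = 56 + 13 + 47 + 12 + 10 + 14 + 15 = 167.
Each contributed unit returns 3.300 to the group, so the social optimum is full contribution by everyone: group total = 3.300 × 167 = 551.10.
Efficiency loss = (3.300 − 1) × 167 = 384.10.

384.10 hours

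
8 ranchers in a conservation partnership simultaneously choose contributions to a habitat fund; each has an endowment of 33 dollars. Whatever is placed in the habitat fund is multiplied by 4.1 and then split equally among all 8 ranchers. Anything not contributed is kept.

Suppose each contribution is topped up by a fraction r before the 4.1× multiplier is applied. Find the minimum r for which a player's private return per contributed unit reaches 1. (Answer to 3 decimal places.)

0.951

With matching at rate r, one contributed unit becomes (1 + r) in the habitat fund and returns 4.1 × (1 + r) / 8 to the contributor.
Setting this equal to 1: 1 + r = 8/4.1 = 1.9512.
So the minimum matching rate is r = 1.9512 − 1 = 0.951.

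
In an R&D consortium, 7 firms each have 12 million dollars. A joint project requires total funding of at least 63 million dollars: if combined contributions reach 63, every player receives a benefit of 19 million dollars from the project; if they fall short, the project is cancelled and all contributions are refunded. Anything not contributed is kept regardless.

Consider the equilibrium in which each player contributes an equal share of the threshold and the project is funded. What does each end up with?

22 million dollars

Equal share of the threshold: 63/7 = 9.
At this profile no one gains by cutting their contribution: any cut drops the total below 63, the project is cancelled, contributions are refunded, and the deviator ends with 12, which is less than 12 − 9 + 19 = 22. Contributing more than 9 just wastes the excess. So contributing exactly 9 is a best response.
Each player's payoff: 12 − 9 + 19 = 22.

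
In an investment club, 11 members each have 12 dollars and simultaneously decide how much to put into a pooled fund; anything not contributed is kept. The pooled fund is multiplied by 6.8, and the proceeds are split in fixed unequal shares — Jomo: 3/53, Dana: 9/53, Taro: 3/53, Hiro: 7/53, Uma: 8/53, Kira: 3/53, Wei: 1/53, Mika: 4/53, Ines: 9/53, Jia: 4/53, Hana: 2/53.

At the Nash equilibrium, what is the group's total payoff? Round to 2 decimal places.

340.80 dollars

Player j's private return per contributed unit is 6.8 × (j's share). Contributing is weakly dominant for j when that share is at least 1/6.8 = 0.1471, and contributing 0 is dominant otherwise.
Dana, Uma and Ines are above the threshold, contributing 12 each; the remaining 8 contribute 0. Total contributed: 36.
The pooled fund pays out 6.8 × 36 = 244.80 in total (split across the unequal shares, but the aggregate is all that matters for the group sum).
The 8 free-riders keep 12 each, adding 96. Group total = 96 + 244.80 = 340.80.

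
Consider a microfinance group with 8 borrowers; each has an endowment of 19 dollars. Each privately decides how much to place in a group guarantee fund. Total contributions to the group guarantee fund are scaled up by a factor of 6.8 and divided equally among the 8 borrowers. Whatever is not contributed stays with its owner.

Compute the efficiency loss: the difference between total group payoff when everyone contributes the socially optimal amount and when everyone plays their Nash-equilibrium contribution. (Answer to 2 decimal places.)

Each contributed unit returns 6.8/8 = 0.8500 to its contributor — below 1 — so contributing 0 is dominant for every player. At the Nash equilibrium everyone keeps their 19, and the group total is 8 × 19 = 152.
Each contributed unit returns 6.800 to the group as a whole (0.8500 to each of 8 players), which exceeds 1, so the social optimum is full contribution: group total = 6.800 × 152 = 1033.60.
Efficiency loss = 1033.60 − 152 = 881.60.

881.60 dollars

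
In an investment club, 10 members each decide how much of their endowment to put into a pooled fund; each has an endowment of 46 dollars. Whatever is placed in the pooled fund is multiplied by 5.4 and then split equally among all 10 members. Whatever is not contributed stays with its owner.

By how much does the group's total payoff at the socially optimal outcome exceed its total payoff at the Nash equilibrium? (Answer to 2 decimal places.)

Each contributed unit returns 5.4/10 = 0.5400 to its contributor — below 1 — so contributing 0 is dominant for every player. At the Nash equilibrium everyone keeps their 46, and the group total is 10 × 46 = 460.
Each contributed unit returns 5.400 to the group as a whole (0.5400 to each of 10 players), which exceeds 1, so the social optimum is full contribution: group total = 5.400 × 460 = 2484.00.
Efficiency loss = 2484.00 − 460 = 2024.00.

2024.00 dollars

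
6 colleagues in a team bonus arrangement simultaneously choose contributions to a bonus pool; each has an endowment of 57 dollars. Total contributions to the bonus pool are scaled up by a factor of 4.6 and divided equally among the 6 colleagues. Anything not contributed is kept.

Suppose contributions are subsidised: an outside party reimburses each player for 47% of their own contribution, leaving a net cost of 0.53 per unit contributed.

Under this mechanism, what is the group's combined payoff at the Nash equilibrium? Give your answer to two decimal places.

1733.94 dollars

The effective private return per unit is now (4.6/6) / 0.53 = 1.4465 > 1, so every player's dominant strategy flips to full contribution.
At the Nash equilibrium everyone contributes 57. Group total payoff = 6 × (57 × 0.47 + 4.6 × 57) = 1733.94.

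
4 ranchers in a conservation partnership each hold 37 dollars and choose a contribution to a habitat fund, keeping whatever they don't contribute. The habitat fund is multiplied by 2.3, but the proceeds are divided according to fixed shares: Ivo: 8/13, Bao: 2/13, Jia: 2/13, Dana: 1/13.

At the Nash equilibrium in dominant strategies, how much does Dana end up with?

A player with share s gets back 2.3·s per unit contributed, so full contribution is dominant for anyone with s > 1/2.3 = 0.4348 and zero contribution is dominant for anyone below.
Only Ivo (8/13) clears that bar, contributing 37; the remaining 3 contribute 0. Total contributed: 37.
Dana keeps 37 and receives 2.3 × 37 × 1/13 = 6.55 from the habitat fund, for a payoff of 43.55.

43.55 dollars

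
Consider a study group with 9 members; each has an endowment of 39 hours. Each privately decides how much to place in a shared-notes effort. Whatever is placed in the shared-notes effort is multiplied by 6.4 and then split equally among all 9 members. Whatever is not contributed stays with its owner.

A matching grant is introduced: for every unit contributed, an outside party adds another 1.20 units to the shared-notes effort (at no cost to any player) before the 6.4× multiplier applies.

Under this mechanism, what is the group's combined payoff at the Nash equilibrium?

Under the mechanism each unit contributed yields 6.4 × 2.20 / 9 = 1.5644 back to its contributor per unit of net cost, which exceeds 1, making full contribution the dominant choice for everyone.
So the Nash equilibrium is full contribution by all 9; the group earns 6.4 × 2.20 × 351 = 4942.08.

4942.08 hours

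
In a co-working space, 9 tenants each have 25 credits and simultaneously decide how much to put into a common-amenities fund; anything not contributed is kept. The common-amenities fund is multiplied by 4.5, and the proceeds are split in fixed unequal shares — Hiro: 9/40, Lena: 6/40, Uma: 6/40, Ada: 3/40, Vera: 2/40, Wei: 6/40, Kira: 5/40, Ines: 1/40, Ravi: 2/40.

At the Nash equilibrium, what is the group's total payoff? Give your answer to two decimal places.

For player j, contributing a unit is worthwhile iff 4.5 × (j's share) ≥ 1, i.e. iff j's share is at least 0.2222.
Hiro alone (share 9/40) is above the threshold, contributing 25; the remaining 8 contribute 0. Total contributed: 25.
The common-amenities fund pays out 4.5 × 25 = 112.50 in total (split across the unequal shares, but the aggregate is all that matters for the group sum).
The 8 free-riders keep 25 each, adding 200. Group total = 200 + 112.50 = 312.50.

312.50 credits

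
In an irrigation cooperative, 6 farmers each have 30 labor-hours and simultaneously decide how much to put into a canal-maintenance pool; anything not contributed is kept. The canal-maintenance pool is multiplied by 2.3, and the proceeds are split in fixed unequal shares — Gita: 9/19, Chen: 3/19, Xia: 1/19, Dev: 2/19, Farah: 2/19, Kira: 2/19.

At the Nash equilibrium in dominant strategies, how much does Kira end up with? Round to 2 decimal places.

For player j, contributing a unit is worthwhile iff 2.3 × (j's share) ≥ 1, i.e. iff j's share is at least 0.4348.
Only Gita (9/19) clears that bar, contributing 30; the remaining 5 contribute 0. Total contributed: 30.
Kira keeps 30 and receives 2.3 × 30 × 2/19 = 7.26 from the canal-maintenance pool, for a payoff of 37.26.

37.26 labor-hours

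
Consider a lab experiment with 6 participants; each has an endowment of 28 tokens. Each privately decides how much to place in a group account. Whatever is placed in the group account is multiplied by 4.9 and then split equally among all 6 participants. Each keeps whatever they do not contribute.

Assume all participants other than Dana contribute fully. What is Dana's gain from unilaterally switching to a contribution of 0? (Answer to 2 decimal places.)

5.13 tokens

Switching from a contribution of 28 to 0 lets Dana keep an extra 28 tokens, but lowers the group account by 28, which costs Dana their own share of that drop: 4.9/6 × 28 = 22.87.
Net gain = 28 − 22.87 = 5.13. The private return per contributed unit (0.8167) is below 1, so free-riding is indeed the best response regardless of what the others do.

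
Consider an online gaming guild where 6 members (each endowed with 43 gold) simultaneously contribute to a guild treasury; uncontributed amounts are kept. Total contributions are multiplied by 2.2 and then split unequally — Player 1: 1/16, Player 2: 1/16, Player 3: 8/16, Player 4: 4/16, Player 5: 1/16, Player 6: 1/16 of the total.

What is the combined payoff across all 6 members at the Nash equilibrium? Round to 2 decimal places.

Player j's private return per contributed unit is 2.2 × (j's share). Contributing is weakly dominant for j when that share is at least 1/2.2 = 0.4545, and contributing 0 is dominant otherwise.
The only share above 0.4545 is Player 3's 8/16, contributing 43; the remaining 5 contribute 0. Total contributed: 43.
The guild treasury pays out 2.2 × 43 = 94.60 in total (split across the unequal shares, but the aggregate is all that matters for the group sum).
The 5 free-riders keep 43 each, adding 215. Group total = 215 + 94.60 = 309.60.

309.60 gold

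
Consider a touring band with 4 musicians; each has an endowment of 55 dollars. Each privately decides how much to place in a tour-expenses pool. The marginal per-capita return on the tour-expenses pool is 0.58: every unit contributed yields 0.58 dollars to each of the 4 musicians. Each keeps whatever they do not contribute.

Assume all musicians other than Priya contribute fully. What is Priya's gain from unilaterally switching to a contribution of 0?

Switching from a contribution of 55 to 0 lets Priya keep an extra 55 dollars, but lowers the tour-expenses pool by 55, which costs Priya their own share of that drop: 0.58 × 55 = 31.90.
Net gain = 55 − 31.90 = 23.10. The private return per contributed unit (0.58) is below 1, so free-riding is indeed the best response regardless of what the others do.

23.10 dollars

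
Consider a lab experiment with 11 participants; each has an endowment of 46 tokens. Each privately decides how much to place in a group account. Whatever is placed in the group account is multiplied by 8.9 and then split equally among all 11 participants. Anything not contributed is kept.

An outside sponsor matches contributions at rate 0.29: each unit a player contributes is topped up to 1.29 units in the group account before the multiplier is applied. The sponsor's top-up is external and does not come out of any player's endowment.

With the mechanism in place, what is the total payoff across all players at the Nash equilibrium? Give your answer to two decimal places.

The effective private return per unit is now 8.9 × 1.29 / 11 = 1.0437 > 1, so every player's dominant strategy flips to full contribution.
At the Nash equilibrium everyone contributes 46. Group total payoff = 8.9 × 1.29 × 506 = 5809.39.

5809.39 tokens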